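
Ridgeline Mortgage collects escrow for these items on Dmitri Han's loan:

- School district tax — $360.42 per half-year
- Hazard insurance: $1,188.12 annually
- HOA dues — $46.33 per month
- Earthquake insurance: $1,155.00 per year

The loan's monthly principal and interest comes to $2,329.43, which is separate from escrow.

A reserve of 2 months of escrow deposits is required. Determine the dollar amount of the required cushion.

School district tax: $360.42 × 2 = $720.84/yr
Hazard insurance: $1,188.12/yr
HOA dues: $46.33 × 12 = $555.96/yr
Earthquake insurance: $1,155.00/yr
Total per year = $720.84 + $1,188.12 + $555.96 + $1,155.00 = $3,619.92
Per month = $3,619.92 / 12 = $301.66
Reserve = 2 × $301.66 = $603.32

$603.32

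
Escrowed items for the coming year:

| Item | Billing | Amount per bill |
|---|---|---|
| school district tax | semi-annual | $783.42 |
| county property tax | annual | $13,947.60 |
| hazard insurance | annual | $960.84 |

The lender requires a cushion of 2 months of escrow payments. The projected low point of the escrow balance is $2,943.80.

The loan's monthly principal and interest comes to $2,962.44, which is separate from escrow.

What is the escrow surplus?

School district tax = $783.42 × 2 = $1,566.84 annually
County property tax = $13,947.60 annually
Hazard insurance = $960.84 annually
Total per year = $1,566.84 + $13,947.60 + $960.84 = $16,475.28
Base monthly escrow = $16,475.28 / 12 = $1,372.94
Cushion = 2 × $1,372.94 = $2,745.88
Surplus = $2,943.80 − $2,745.88 = $197.92

$197.92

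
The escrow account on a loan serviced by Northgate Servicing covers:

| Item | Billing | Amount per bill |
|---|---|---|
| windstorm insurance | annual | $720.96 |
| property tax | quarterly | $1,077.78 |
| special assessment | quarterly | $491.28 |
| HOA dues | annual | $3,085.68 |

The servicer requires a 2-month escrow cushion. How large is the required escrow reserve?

$1,680.48

Windstorm insurance: $720.96 per year
Property tax: $1,077.78 × 4 = $4,311.12 per year
Special assessment: $491.28 × 4 = $1,965.12 per year
HOA dues: $3,085.68 per year
Annual escrow total = $720.96 + $4,311.12 + $1,965.12 + $3,085.68 = $10,082.88
Monthly escrow = $10,082.88 / 12 = $840.24
Required cushion = 2 × $840.24 = $1,680.48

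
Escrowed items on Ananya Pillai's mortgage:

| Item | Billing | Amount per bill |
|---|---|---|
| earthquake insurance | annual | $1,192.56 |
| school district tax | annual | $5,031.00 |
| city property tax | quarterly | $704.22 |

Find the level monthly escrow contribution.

$753.37

Earthquake insurance: $1,192.56/yr
School district tax: $5,031.00/yr
City property tax: $704.22 × 4 = $2,816.88/yr
Total annual escrow = $1,192.56 + $5,031.00 + $2,816.88 = $9,040.44
Base monthly escrow = $9,040.44 / 12 = $753.37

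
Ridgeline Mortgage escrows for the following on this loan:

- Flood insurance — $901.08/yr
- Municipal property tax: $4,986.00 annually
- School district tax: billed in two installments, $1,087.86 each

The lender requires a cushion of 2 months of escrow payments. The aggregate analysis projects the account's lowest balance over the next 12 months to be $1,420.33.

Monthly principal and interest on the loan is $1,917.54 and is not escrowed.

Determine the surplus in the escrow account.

$76.53

Flood insurance — $901.08
Municipal property tax — $4,986.00
School district tax — $1,087.86 × 2 = $2,175.72
Total per year = $8,062.80
Monthly = $8,062.80 ÷ 12 = $671.90
Required cushion = 2 × $671.90 = $1,343.80
Surplus = $1,420.33 − $1,343.80 = $76.53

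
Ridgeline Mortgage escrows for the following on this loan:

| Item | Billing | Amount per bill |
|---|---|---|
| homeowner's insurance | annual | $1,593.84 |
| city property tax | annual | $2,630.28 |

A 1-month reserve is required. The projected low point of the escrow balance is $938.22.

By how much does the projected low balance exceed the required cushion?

$586.21

Homeowner's insurance = $1,593.84/yr
City property tax = $2,630.28/yr
Total per year = $4,224.12
Monthly escrow = $4,224.12 / 12 = $352.01
Required reserve = 1 × $352.01 = $352.01
Surplus = $938.22 − $352.01 = $586.21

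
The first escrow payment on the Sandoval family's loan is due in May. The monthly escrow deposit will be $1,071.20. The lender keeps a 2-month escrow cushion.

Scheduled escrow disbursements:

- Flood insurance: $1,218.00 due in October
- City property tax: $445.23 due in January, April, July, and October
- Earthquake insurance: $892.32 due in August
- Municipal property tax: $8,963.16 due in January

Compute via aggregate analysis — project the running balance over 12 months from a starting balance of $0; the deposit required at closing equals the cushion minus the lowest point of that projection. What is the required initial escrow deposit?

$4,910.77

Cushion = 2 × $1,071.20 = $2,142.40
Trial balance (start $0, +$1,071.20 each month, − disbursements):
  May: +$1,071.20 → $1,071.20
  Jun: +$1,071.20 → $2,142.40
  Jul: +$1,071.20 − $445.23 → $2,768.37
  Aug: +$1,071.20 − $892.32 → $2,947.25
  Sep: +$1,071.20 → $4,018.45
  Oct: +$1,071.20 − $1,663.23 → $3,426.42
  Nov: +$1,071.20 → $4,497.62
  Dec: +$1,071.20 → $5,568.82
  Jan: +$1,071.20 − $9,408.39 → -$2,768.37
  Feb: +$1,071.20 → -$1,697.17
  Mar: +$1,071.20 → -$625.97
  Apr: +$1,071.20 − $445.23 → $0.00
Lowest trial balance = -$2,768.37 (Jan)
Initial deposit = cushion − low point = $2,142.40 − (-$2,768.37) = $4,910.77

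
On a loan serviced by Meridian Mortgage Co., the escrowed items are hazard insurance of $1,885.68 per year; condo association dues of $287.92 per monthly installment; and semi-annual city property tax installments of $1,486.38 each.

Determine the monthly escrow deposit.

$692.79

Hazard insurance: $1,885.68 annually
Condo association dues: $287.92 × 12 = $3,455.04 annually
City property tax: $1,486.38 × 2 = $2,972.76 annually
Yearly total = $1,885.68 + $3,455.04 + $2,972.76 = $8,313.48
Monthly escrow = $8,313.48 ÷ 12 = $692.79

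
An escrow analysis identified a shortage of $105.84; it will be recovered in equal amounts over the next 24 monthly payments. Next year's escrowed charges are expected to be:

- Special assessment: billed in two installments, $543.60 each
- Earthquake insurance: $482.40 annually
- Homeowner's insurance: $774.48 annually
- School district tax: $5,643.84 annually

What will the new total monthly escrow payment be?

$670.07

Special assessment: $543.60 × 2 = $1,087.20 per year
Earthquake insurance: $482.40 per year
Homeowner's insurance: $774.48 per year
School district tax: $5,643.84 per year
Total annual escrow = $1,087.20 + $482.40 + $774.48 + $5,643.84 = $7,987.92
Monthly escrow = $7,987.92 / 12 = $665.66
Shortage spread = $105.84 ÷ 24 = $4.41/mo
Adjusted monthly = $665.66 + $4.41 = $670.07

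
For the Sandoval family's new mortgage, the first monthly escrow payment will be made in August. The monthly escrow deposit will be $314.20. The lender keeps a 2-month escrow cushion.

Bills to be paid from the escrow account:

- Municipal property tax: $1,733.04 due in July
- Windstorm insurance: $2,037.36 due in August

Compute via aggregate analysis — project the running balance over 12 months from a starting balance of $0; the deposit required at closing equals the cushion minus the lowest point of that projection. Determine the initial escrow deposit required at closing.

$2,351.56

Cushion = 2 × $314.20 = $628.40
Trial balance (start $0, +$314.20 each month, − disbursements):
  Aug: +$314.20 − $2,037.36 → -$1,723.16
  Sep: +$314.20 → -$1,408.96
  Oct: +$314.20 → -$1,094.76
  Nov: +$314.20 → -$780.56
  Dec: +$314.20 → -$466.36
  Jan: +$314.20 → -$152.16
  Feb: +$314.20 → $162.04
  Mar: +$314.20 → $476.24
  Apr: +$314.20 → $790.44
  May: +$314.20 → $1,104.64
  Jun: +$314.20 → $1,418.84
  Jul: +$314.20 − $1,733.04 → $0.00
Lowest trial balance = -$1,723.16 (Aug)
Initial deposit = cushion − low point = $628.40 − (-$1,723.16) = $2,351.56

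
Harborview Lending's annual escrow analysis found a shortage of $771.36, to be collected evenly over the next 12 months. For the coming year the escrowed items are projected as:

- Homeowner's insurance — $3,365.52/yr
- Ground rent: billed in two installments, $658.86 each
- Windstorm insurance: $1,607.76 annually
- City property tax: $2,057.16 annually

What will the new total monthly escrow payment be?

Homeowner's insurance — $3,365.52 per year
Ground rent — $658.86 × 2 = $1,317.72 per year
Windstorm insurance — $1,607.76 per year
City property tax — $2,057.16 per year
Yearly total = $8,348.16
Base monthly escrow = $8,348.16 / 12 = $695.68
Shortage per month = $771.36 ÷ 12 = $64.28
Adjusted monthly = $695.68 + $64.28 = $759.96

$759.96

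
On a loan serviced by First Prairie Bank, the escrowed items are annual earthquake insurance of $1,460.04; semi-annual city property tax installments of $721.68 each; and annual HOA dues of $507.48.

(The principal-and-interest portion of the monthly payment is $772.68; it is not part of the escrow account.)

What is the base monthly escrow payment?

Earthquake insurance = $1,460.04
City property tax = $721.68 × 2 = $1,443.36
HOA dues = $507.48
Total annual escrow = $3,410.88
Monthly escrow = $3,410.88 / 12 = $284.24

$284.24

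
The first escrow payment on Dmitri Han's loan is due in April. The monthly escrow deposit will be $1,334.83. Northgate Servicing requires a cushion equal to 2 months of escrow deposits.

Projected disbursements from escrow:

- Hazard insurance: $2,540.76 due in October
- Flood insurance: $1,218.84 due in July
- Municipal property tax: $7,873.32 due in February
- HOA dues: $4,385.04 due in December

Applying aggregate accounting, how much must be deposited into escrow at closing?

$4,004.49

Cushion = 2 × $1,334.83 = $2,669.66
Trial balance (start $0, +$1,334.83 each month, − disbursements):
  Apr: +$1,334.83 → $1,334.83
  May: +$1,334.83 → $2,669.66
  Jun: +$1,334.83 → $4,004.49
  Jul: +$1,334.83 − $1,218.84 → $4,120.48
  Aug: +$1,334.83 → $5,455.31
  Sep: +$1,334.83 → $6,790.14
  Oct: +$1,334.83 − $2,540.76 → $5,584.21
  Nov: +$1,334.83 → $6,919.04
  Dec: +$1,334.83 − $4,385.04 → $3,868.83
  Jan: +$1,334.83 → $5,203.66
  Feb: +$1,334.83 − $7,873.32 → -$1,334.83
  Mar: +$1,334.83 → $0.00
Lowest trial balance = -$1,334.83 (Feb)
Initial deposit = cushion − low point = $2,669.66 − (-$1,334.83) = $4,004.49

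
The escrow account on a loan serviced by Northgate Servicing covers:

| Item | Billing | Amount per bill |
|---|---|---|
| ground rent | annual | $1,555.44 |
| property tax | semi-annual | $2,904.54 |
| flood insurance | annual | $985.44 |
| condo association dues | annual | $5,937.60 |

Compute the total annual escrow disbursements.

$14,287.56

Ground rent = $1,555.44/yr
Property tax = $2,904.54 × 2 = $5,809.08/yr
Flood insurance = $985.44/yr
Condo association dues = $5,937.60/yr
Yearly total = $14,287.56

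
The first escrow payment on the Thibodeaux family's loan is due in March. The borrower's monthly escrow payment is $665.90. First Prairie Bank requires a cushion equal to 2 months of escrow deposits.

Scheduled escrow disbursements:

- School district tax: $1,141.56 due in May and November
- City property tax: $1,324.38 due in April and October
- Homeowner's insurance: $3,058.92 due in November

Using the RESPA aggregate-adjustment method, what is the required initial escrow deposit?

$3,329.50

Cushion = 2 × $665.90 = $1,331.80
Trial balance (start $0, +$665.90 each month, − disbursements):
  Mar: +$665.90 → $665.90
  Apr: +$665.90 − $1,324.38 → $7.42
  May: +$665.90 − $1,141.56 → -$468.24
  Jun: +$665.90 → $197.66
  Jul: +$665.90 → $863.56
  Aug: +$665.90 → $1,529.46
  Sep: +$665.90 → $2,195.36
  Oct: +$665.90 − $1,324.38 → $1,536.88
  Nov: +$665.90 − $4,200.48 → -$1,997.70
  Dec: +$665.90 → -$1,331.80
  Jan: +$665.90 → -$665.90
  Feb: +$665.90 → $0.00
Lowest trial balance = -$1,997.70 (Nov)
Initial deposit = cushion − low point = $1,331.80 − (-$1,997.70) = $3,329.50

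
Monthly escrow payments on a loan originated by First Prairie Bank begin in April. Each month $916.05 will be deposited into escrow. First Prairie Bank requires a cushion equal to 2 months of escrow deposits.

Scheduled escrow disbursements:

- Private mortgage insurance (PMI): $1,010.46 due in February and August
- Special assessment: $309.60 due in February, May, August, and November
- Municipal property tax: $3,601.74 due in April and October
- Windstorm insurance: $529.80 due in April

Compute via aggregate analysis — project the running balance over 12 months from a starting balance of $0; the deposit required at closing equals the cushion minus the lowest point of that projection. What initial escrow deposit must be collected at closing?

Cushion = 2 × $916.05 = $1,832.10
Trial balance (start $0, +$916.05 each month, − disbursements):
  Apr: +$916.05 − $4,131.54 → -$3,215.49
  May: +$916.05 − $309.60 → -$2,609.04
  Jun: +$916.05 → -$1,692.99
  Jul: +$916.05 → -$776.94
  Aug: +$916.05 − $1,320.06 → -$1,180.95
  Sep: +$916.05 → -$264.90
  Oct: +$916.05 − $3,601.74 → -$2,950.59
  Nov: +$916.05 − $309.60 → -$2,344.14
  Dec: +$916.05 → -$1,428.09
  Jan: +$916.05 → -$512.04
  Feb: +$916.05 − $1,320.06 → -$916.05
  Mar: +$916.05 → $0.00
Lowest trial balance = -$3,215.49 (Apr)
Initial deposit = cushion − low point = $1,832.10 − (-$3,215.49) = $5,047.59

$5,047.59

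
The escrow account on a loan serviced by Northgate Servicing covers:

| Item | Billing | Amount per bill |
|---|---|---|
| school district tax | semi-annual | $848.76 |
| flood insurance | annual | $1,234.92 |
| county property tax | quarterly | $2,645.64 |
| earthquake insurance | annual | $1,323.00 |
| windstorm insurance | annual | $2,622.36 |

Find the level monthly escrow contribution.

$1,455.03

School district tax — $848.76 × 2 = $1,697.52 per year
Flood insurance — $1,234.92 per year
County property tax — $2,645.64 × 4 = $10,582.56 per year
Earthquake insurance — $1,323.00 per year
Windstorm insurance — $2,622.36 per year
Combined annual = $1,697.52 + $1,234.92 + $10,582.56 + $1,323.00 + $2,622.36 = $17,460.36
Per month = $17,460.36 ÷ 12 = $1,455.03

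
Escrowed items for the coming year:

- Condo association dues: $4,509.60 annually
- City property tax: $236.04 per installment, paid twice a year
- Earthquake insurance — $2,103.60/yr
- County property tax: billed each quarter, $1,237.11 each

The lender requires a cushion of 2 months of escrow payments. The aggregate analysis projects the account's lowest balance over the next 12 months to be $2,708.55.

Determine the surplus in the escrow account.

Condo association dues — $4,509.60 annually
City property tax — $236.04 × 2 = $472.08 annually
Earthquake insurance — $2,103.60 annually
County property tax — $1,237.11 × 4 = $4,948.44 annually
Total per year = $4,509.60 + $472.08 + $2,103.60 + $4,948.44 = $12,033.72
Per month = $12,033.72 ÷ 12 = $1,002.81
Required reserve = 2 × $1,002.81 = $2,005.62
Surplus = $2,708.55 − $2,005.62 = $702.93

$702.93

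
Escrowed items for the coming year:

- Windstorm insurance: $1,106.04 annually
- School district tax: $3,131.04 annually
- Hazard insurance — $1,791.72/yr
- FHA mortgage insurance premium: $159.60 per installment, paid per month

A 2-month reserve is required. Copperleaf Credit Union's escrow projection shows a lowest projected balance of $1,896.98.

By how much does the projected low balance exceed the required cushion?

Windstorm insurance = $1,106.04 per year
School district tax = $3,131.04 per year
Hazard insurance = $1,791.72 per year
FHA mortgage insurance premium = $159.60 × 12 = $1,915.20 per year
Yearly total = $1,106.04 + $3,131.04 + $1,791.72 + $1,915.20 = $7,944.00
Monthly escrow = $7,944.00 / 12 = $662.00
Cushion = 2 × $662.00 = $1,324.00
Excess over cushion: $1,896.98 − $1,324.00 = $572.98

$572.98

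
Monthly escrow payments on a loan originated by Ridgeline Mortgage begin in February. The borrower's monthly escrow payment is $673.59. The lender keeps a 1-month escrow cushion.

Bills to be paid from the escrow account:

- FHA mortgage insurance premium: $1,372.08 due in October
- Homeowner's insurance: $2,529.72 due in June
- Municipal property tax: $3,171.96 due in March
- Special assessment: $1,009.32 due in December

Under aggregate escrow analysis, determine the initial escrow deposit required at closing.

Cushion = 1 × $673.59 = $673.59
Trial balance (start $0, +$673.59 each month, − disbursements):
  Feb: +$673.59 → $673.59
  Mar: +$673.59 − $3,171.96 → -$1,824.78
  Apr: +$673.59 → -$1,151.19
  May: +$673.59 → -$477.60
  Jun: +$673.59 − $2,529.72 → -$2,333.73
  Jul: +$673.59 → -$1,660.14
  Aug: +$673.59 → -$986.55
  Sep: +$673.59 → -$312.96
  Oct: +$673.59 − $1,372.08 → -$1,011.45
  Nov: +$673.59 → -$337.86
  Dec: +$673.59 − $1,009.32 → -$673.59
  Jan: +$673.59 → $0.00
Lowest trial balance = -$2,333.73 (Jun)
Initial deposit = cushion − low point = $673.59 − (-$2,333.73) = $3,007.32

$3,007.32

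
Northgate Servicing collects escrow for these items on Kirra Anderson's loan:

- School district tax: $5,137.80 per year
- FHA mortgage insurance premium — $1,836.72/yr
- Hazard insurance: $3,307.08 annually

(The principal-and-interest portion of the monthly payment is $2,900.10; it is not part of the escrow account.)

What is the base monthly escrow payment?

School district tax: $5,137.80 per year
FHA mortgage insurance premium: $1,836.72 per year
Hazard insurance: $3,307.08 per year
Total annual escrow = $5,137.80 + $1,836.72 + $3,307.08 = $10,281.60
Monthly = $10,281.60 ÷ 12 = $856.80

$856.80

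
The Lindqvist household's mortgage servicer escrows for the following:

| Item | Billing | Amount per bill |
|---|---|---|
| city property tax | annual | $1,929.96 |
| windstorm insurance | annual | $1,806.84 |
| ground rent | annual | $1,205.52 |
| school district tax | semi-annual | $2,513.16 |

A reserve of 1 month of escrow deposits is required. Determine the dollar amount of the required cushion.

City property tax: $1,929.96
Windstorm insurance: $1,806.84
Ground rent: $1,205.52
School district tax: $2,513.16 × 2 = $5,026.32
Yearly total = $1,929.96 + $1,806.84 + $1,205.52 + $5,026.32 = $9,968.64
Base monthly escrow = $9,968.64 / 12 = $830.72
Required cushion = 1 × $830.72 = $830.72

$830.72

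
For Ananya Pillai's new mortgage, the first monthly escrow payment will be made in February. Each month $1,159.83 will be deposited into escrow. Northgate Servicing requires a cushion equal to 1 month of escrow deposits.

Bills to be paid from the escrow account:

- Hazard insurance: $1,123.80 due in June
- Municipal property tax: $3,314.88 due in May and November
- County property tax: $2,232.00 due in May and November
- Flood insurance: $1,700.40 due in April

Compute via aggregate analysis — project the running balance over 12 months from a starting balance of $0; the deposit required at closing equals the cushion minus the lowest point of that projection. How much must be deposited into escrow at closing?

Cushion = 1 × $1,159.83 = $1,159.83
Trial balance (start $0, +$1,159.83 each month, − disbursements):
  Feb: +$1,159.83 → $1,159.83
  Mar: +$1,159.83 → $2,319.66
  Apr: +$1,159.83 − $1,700.40 → $1,779.09
  May: +$1,159.83 − $5,546.88 → -$2,607.96
  Jun: +$1,159.83 − $1,123.80 → -$2,571.93
  Jul: +$1,159.83 → -$1,412.10
  Aug: +$1,159.83 → -$252.27
  Sep: +$1,159.83 → $907.56
  Oct: +$1,159.83 → $2,067.39
  Nov: +$1,159.83 − $5,546.88 → -$2,319.66
  Dec: +$1,159.83 → -$1,159.83
  Jan: +$1,159.83 → $0.00
Lowest trial balance = -$2,607.96 (May)
Initial deposit = cushion − low point = $1,159.83 − (-$2,607.96) = $3,767.79

$3,767.79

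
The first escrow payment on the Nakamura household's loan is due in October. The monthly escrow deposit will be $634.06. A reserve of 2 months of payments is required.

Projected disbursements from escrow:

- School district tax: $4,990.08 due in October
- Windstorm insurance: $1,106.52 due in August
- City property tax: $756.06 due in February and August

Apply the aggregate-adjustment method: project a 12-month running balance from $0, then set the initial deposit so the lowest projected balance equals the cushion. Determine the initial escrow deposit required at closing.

$5,624.14

Cushion = 2 × $634.06 = $1,268.12
Trial balance (start $0, +$634.06 each month, − disbursements):
  Oct: +$634.06 − $4,990.08 → -$4,356.02
  Nov: +$634.06 → -$3,721.96
  Dec: +$634.06 → -$3,087.90
  Jan: +$634.06 → -$2,453.84
  Feb: +$634.06 − $756.06 → -$2,575.84
  Mar: +$634.06 → -$1,941.78
  Apr: +$634.06 → -$1,307.72
  May: +$634.06 → -$673.66
  Jun: +$634.06 → -$39.60
  Jul: +$634.06 → $594.46
  Aug: +$634.06 − $1,862.58 → -$634.06
  Sep: +$634.06 → $0.00
Lowest trial balance = -$4,356.02 (Oct)
Initial deposit = cushion − low point = $1,268.12 − (-$4,356.02) = $5,624.14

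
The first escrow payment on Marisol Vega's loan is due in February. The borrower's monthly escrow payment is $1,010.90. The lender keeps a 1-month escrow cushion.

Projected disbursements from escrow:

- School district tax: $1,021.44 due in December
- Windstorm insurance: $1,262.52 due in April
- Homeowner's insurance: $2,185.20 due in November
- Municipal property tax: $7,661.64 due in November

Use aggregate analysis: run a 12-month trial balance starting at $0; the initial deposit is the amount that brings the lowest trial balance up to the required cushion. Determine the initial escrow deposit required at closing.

$2,021.80

Cushion = 1 × $1,010.90 = $1,010.90
Trial balance (start $0, +$1,010.90 each month, − disbursements):
  Feb: +$1,010.90 → $1,010.90
  Mar: +$1,010.90 → $2,021.80
  Apr: +$1,010.90 − $1,262.52 → $1,770.18
  May: +$1,010.90 → $2,781.08
  Jun: +$1,010.90 → $3,791.98
  Jul: +$1,010.90 → $4,802.88
  Aug: +$1,010.90 → $5,813.78
  Sep: +$1,010.90 → $6,824.68
  Oct: +$1,010.90 → $7,835.58
  Nov: +$1,010.90 − $9,846.84 → -$1,000.36
  Dec: +$1,010.90 − $1,021.44 → -$1,010.90
  Jan: +$1,010.90 → $0.00
Lowest trial balance = -$1,010.90 (Dec)
Initial deposit = cushion − low point = $1,010.90 − (-$1,010.90) = $2,021.80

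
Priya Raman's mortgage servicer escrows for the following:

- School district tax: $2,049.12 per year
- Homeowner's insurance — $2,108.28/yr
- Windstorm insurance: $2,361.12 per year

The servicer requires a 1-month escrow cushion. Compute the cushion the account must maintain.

$543.21

School district tax — $2,049.12 annually
Homeowner's insurance — $2,108.28 annually
Windstorm insurance — $2,361.12 annually
Annual escrow total = $2,049.12 + $2,108.28 + $2,361.12 = $6,518.52
Monthly escrow = $6,518.52 ÷ 12 = $543.21
Required cushion = 1 × $543.21 = $543.21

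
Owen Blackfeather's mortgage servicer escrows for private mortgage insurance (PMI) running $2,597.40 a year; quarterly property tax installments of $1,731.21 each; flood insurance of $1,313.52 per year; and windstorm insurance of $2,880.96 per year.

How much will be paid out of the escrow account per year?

$13,716.72

Private mortgage insurance (PMI) — $2,597.40
Property tax — $1,731.21 × 4 = $6,924.84
Flood insurance — $1,313.52
Windstorm insurance — $2,880.96
Annual escrow total = $2,597.40 + $6,924.84 + $1,313.52 + $2,880.96 = $13,716.72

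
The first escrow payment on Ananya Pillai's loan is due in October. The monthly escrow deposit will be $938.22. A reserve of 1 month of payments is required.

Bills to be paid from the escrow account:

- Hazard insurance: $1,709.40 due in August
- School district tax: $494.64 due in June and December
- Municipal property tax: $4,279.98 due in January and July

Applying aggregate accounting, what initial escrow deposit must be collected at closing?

$1,959.96

Cushion = 1 × $938.22 = $938.22
Trial balance (start $0, +$938.22 each month, − disbursements):
  Oct: +$938.22 → $938.22
  Nov: +$938.22 → $1,876.44
  Dec: +$938.22 − $494.64 → $2,320.02
  Jan: +$938.22 − $4,279.98 → -$1,021.74
  Feb: +$938.22 → -$83.52
  Mar: +$938.22 → $854.70
  Apr: +$938.22 → $1,792.92
  May: +$938.22 → $2,731.14
  Jun: +$938.22 − $494.64 → $3,174.72
  Jul: +$938.22 − $4,279.98 → -$167.04
  Aug: +$938.22 − $1,709.40 → -$938.22
  Sep: +$938.22 → $0.00
Lowest trial balance = -$1,021.74 (Jan)
Initial deposit = cushion − low point = $938.22 − (-$1,021.74) = $1,959.96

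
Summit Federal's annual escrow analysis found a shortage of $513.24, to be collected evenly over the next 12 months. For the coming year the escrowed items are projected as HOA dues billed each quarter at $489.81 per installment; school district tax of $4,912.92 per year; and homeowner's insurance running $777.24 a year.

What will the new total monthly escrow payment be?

$680.22

HOA dues: $489.81 × 4 = $1,959.24
School district tax: $4,912.92
Homeowner's insurance: $777.24
Combined annual = $1,959.24 + $4,912.92 + $777.24 = $7,649.40
Base monthly escrow = $7,649.40 ÷ 12 = $637.45
Shortage per month = $513.24 ÷ 12 = $42.77
Adjusted monthly = $637.45 + $42.77 = $680.22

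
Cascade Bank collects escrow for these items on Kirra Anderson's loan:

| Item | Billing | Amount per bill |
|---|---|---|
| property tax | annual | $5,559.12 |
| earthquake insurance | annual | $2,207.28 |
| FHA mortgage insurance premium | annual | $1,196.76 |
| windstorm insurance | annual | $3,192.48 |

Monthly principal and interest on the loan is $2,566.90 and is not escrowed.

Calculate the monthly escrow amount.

Property tax — $5,559.12 annually
Earthquake insurance — $2,207.28 annually
FHA mortgage insurance premium — $1,196.76 annually
Windstorm insurance — $3,192.48 annually
Combined annual = $5,559.12 + $2,207.28 + $1,196.76 + $3,192.48 = $12,155.64
Monthly escrow = $12,155.64 ÷ 12 = $1,012.97

$1,012.97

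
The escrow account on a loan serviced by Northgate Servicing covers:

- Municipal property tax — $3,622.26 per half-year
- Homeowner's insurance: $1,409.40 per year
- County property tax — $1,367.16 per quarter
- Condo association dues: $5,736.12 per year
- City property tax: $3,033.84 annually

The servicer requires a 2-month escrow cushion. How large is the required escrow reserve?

Municipal property tax: $3,622.26 × 2 = $7,244.52 per year
Homeowner's insurance: $1,409.40 per year
County property tax: $1,367.16 × 4 = $5,468.64 per year
Condo association dues: $5,736.12 per year
City property tax: $3,033.84 per year
Yearly total = $7,244.52 + $1,409.40 + $5,468.64 + $5,736.12 + $3,033.84 = $22,892.52
Per month = $22,892.52 / 12 = $1,907.71
Reserve = 2 × $1,907.71 = $3,815.42

$3,815.42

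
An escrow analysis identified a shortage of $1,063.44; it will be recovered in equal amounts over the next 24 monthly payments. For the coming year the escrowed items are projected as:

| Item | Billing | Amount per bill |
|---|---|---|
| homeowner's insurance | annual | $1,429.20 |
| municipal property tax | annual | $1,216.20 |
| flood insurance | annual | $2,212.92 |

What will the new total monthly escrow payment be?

$449.17

Homeowner's insurance — $1,429.20/yr
Municipal property tax — $1,216.20/yr
Flood insurance — $2,212.92/yr
Annual escrow total = $4,858.32
Base monthly escrow = $4,858.32 ÷ 12 = $404.86
Shortage per month = $1,063.44 / 24 = $44.31
Adjusted monthly = $404.86 + $44.31 = $449.17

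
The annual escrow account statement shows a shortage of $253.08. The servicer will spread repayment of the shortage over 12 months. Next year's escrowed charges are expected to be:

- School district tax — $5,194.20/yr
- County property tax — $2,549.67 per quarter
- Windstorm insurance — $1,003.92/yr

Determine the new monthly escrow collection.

$1,387.49

School district tax: $5,194.20 annually
County property tax: $2,549.67 × 4 = $10,198.68 annually
Windstorm insurance: $1,003.92 annually
Combined annual = $16,396.80
Base monthly escrow = $16,396.80 / 12 = $1,366.40
Monthly shortage recovery: $253.08 ÷ 12 = $21.09
Adjusted monthly = $1,366.40 + $21.09 = $1,387.49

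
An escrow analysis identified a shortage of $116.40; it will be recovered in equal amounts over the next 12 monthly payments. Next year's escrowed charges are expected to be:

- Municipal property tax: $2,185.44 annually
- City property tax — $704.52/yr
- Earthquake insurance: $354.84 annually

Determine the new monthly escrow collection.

$280.10

Municipal property tax: $2,185.44 per year
City property tax: $704.52 per year
Earthquake insurance: $354.84 per year
Annual escrow total = $2,185.44 + $704.52 + $354.84 = $3,244.80
Base monthly escrow = $3,244.80 / 12 = $270.40
Monthly shortage recovery: $116.40 ÷ 12 = $9.70
Adjusted monthly = $270.40 + $9.70 = $280.10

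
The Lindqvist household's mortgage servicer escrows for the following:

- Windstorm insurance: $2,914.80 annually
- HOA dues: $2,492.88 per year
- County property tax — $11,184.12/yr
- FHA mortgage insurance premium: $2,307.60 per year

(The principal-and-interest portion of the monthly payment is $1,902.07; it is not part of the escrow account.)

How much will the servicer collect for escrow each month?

Windstorm insurance: $2,914.80 per year
HOA dues: $2,492.88 per year
County property tax: $11,184.12 per year
FHA mortgage insurance premium: $2,307.60 per year
Annual escrow total = $2,914.80 + $2,492.88 + $11,184.12 + $2,307.60 = $18,899.40
Base monthly escrow = $18,899.40 ÷ 12 = $1,574.95

$1,574.95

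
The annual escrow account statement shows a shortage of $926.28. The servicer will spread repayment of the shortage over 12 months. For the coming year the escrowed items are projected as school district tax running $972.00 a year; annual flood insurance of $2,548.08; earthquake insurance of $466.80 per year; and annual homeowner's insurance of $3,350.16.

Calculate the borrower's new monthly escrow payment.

$688.61

School district tax — $972.00/yr
Flood insurance — $2,548.08/yr
Earthquake insurance — $466.80/yr
Homeowner's insurance — $3,350.16/yr
Combined annual = $7,337.04
Monthly escrow = $7,337.04 ÷ 12 = $611.42
Monthly shortage recovery: $926.28 / 12 = $77.19
New monthly escrow = $611.42 + $77.19 = $688.61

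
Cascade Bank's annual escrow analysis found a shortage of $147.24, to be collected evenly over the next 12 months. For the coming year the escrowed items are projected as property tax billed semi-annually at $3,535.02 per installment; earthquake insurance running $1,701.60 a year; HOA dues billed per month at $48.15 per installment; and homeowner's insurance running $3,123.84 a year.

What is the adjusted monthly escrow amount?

Property tax: $3,535.02 × 2 = $7,070.04 annually
Earthquake insurance: $1,701.60 annually
HOA dues: $48.15 × 12 = $577.80 annually
Homeowner's insurance: $3,123.84 annually
Total annual escrow = $7,070.04 + $1,701.60 + $577.80 + $3,123.84 = $12,473.28
Per month = $12,473.28 ÷ 12 = $1,039.44
Shortage per month = $147.24 / 12 = $12.27
Adjusted monthly = $1,039.44 + $12.27 = $1,051.71

$1,051.71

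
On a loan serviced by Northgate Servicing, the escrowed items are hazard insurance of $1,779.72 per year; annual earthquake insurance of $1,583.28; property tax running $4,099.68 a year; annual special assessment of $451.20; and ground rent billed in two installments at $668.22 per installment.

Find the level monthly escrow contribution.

$770.86

Hazard insurance: $1,779.72
Earthquake insurance: $1,583.28
Property tax: $4,099.68
Special assessment: $451.20
Ground rent: $668.22 × 2 = $1,336.44
Total per year = $9,250.32
Monthly = $9,250.32 ÷ 12 = $770.86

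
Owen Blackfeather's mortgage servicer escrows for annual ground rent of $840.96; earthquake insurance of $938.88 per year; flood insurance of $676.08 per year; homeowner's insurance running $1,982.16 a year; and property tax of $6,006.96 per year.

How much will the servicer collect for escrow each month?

Ground rent — $840.96/yr
Earthquake insurance — $938.88/yr
Flood insurance — $676.08/yr
Homeowner's insurance — $1,982.16/yr
Property tax — $6,006.96/yr
Yearly total = $840.96 + $938.88 + $676.08 + $1,982.16 + $6,006.96 = $10,445.04
Monthly = $10,445.04 / 12 = $870.42

$870.42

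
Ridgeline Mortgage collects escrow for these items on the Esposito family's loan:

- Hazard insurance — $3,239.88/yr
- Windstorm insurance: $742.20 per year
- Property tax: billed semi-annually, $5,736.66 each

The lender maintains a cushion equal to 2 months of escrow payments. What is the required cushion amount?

$2,575.90

Hazard insurance — $3,239.88 annually
Windstorm insurance — $742.20 annually
Property tax — $5,736.66 × 2 = $11,473.32 annually
Total annual escrow = $15,455.40
Per month = $15,455.40 / 12 = $1,287.95
Reserve = 2 × $1,287.95 = $2,575.90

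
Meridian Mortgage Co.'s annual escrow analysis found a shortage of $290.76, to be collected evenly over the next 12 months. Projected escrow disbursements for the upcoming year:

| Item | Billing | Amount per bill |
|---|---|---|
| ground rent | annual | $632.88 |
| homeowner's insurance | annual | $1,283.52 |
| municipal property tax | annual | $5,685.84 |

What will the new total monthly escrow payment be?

$657.75

Ground rent — $632.88 annually
Homeowner's insurance — $1,283.52 annually
Municipal property tax — $5,685.84 annually
Annual escrow total = $632.88 + $1,283.52 + $5,685.84 = $7,602.24
Base monthly escrow = $7,602.24 / 12 = $633.52
Monthly shortage recovery: $290.76 / 12 = $24.23
New monthly escrow = $633.52 + $24.23 = $657.75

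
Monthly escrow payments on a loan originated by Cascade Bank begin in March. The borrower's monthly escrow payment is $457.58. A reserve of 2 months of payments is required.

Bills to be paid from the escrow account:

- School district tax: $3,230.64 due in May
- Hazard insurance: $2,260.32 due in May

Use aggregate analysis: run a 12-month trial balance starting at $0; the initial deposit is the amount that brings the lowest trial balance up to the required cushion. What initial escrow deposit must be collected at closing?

$5,033.38

Cushion = 2 × $457.58 = $915.16
Trial balance (start $0, +$457.58 each month, − disbursements):
  Mar: +$457.58 → $457.58
  Apr: +$457.58 → $915.16
  May: +$457.58 − $5,490.96 → -$4,118.22
  Jun: +$457.58 → -$3,660.64
  Jul: +$457.58 → -$3,203.06
  Aug: +$457.58 → -$2,745.48
  Sep: +$457.58 → -$2,287.90
  Oct: +$457.58 → -$1,830.32
  Nov: +$457.58 → -$1,372.74
  Dec: +$457.58 → -$915.16
  Jan: +$457.58 → -$457.58
  Feb: +$457.58 → $0.00
Lowest trial balance = -$4,118.22 (May)
Initial deposit = cushion − low point = $915.16 − (-$4,118.22) = $5,033.38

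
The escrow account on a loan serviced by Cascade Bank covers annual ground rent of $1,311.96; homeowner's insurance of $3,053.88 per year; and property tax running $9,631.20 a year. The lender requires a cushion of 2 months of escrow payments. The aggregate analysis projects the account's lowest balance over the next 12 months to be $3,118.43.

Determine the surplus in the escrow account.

Ground rent: $1,311.96
Homeowner's insurance: $3,053.88
Property tax: $9,631.20
Yearly total = $13,997.04
Monthly = $13,997.04 / 12 = $1,166.42
Required cushion = 2 × $1,166.42 = $2,332.84
Excess over cushion: $3,118.43 − $2,332.84 = $785.59

$785.59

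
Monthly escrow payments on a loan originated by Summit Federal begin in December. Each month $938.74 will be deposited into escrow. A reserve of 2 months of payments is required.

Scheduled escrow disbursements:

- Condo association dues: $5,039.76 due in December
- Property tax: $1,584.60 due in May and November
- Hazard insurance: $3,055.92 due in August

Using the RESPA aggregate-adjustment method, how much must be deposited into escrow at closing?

$5,978.50

Cushion = 2 × $938.74 = $1,877.48
Trial balance (start $0, +$938.74 each month, − disbursements):
  Dec: +$938.74 − $5,039.76 → -$4,101.02
  Jan: +$938.74 → -$3,162.28
  Feb: +$938.74 → -$2,223.54
  Mar: +$938.74 → -$1,284.80
  Apr: +$938.74 → -$346.06
  May: +$938.74 − $1,584.60 → -$991.92
  Jun: +$938.74 → -$53.18
  Jul: +$938.74 → $885.56
  Aug: +$938.74 − $3,055.92 → -$1,231.62
  Sep: +$938.74 → -$292.88
  Oct: +$938.74 → $645.86
  Nov: +$938.74 − $1,584.60 → $0.00
Lowest trial balance = -$4,101.02 (Dec)
Initial deposit = cushion − low point = $1,877.48 − (-$4,101.02) = $5,978.50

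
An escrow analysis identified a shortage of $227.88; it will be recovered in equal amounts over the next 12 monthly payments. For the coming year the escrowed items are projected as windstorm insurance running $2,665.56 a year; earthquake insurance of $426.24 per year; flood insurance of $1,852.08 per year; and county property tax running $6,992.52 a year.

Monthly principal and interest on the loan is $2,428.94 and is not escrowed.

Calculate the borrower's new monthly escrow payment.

$1,013.69

Windstorm insurance: $2,665.56
Earthquake insurance: $426.24
Flood insurance: $1,852.08
County property tax: $6,992.52
Yearly total = $2,665.56 + $426.24 + $1,852.08 + $6,992.52 = $11,936.40
Monthly escrow = $11,936.40 / 12 = $994.70
Shortage per month = $227.88 ÷ 12 = $18.99
New monthly escrow = $994.70 + $18.99 = $1,013.69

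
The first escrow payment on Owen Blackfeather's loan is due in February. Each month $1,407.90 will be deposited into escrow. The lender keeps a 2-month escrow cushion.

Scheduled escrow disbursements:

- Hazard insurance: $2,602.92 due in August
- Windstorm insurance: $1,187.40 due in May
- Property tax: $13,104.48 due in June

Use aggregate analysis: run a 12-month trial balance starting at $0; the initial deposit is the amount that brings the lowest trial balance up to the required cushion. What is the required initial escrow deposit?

Cushion = 2 × $1,407.90 = $2,815.80
Trial balance (start $0, +$1,407.90 each month, − disbursements):
  Feb: +$1,407.90 → $1,407.90
  Mar: +$1,407.90 → $2,815.80
  Apr: +$1,407.90 → $4,223.70
  May: +$1,407.90 − $1,187.40 → $4,444.20
  Jun: +$1,407.90 − $13,104.48 → -$7,252.38
  Jul: +$1,407.90 → -$5,844.48
  Aug: +$1,407.90 − $2,602.92 → -$7,039.50
  Sep: +$1,407.90 → -$5,631.60
  Oct: +$1,407.90 → -$4,223.70
  Nov: +$1,407.90 → -$2,815.80
  Dec: +$1,407.90 → -$1,407.90
  Jan: +$1,407.90 → $0.00
Lowest trial balance = -$7,252.38 (Jun)
Initial deposit = cushion − low point = $2,815.80 − (-$7,252.38) = $10,068.18

$10,068.18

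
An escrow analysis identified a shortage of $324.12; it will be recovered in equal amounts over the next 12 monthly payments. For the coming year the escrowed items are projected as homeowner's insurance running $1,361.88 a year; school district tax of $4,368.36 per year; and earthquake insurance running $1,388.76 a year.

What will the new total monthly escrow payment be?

$620.26

Homeowner's insurance: $1,361.88 per year
School district tax: $4,368.36 per year
Earthquake insurance: $1,388.76 per year
Total per year = $7,119.00
Per month = $7,119.00 / 12 = $593.25
Monthly shortage recovery: $324.12 / 12 = $27.01
Adjusted monthly = $593.25 + $27.01 = $620.26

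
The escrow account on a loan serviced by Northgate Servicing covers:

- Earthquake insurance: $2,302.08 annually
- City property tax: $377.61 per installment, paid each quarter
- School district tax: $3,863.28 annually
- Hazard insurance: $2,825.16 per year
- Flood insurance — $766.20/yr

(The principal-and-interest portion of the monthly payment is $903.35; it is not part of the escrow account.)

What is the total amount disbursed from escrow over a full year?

$11,267.16

Earthquake insurance = $2,302.08/yr
City property tax = $377.61 × 4 = $1,510.44/yr
School district tax = $3,863.28/yr
Hazard insurance = $2,825.16/yr
Flood insurance = $766.20/yr
Yearly total = $2,302.08 + $1,510.44 + $3,863.28 + $2,825.16 + $766.20 = $11,267.16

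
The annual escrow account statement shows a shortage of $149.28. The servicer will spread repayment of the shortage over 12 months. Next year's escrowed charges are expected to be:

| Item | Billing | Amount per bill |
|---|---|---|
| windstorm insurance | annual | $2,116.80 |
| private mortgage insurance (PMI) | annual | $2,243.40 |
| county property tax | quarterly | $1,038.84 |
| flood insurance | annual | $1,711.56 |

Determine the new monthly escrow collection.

Windstorm insurance = $2,116.80
Private mortgage insurance (PMI) = $2,243.40
County property tax = $1,038.84 × 4 = $4,155.36
Flood insurance = $1,711.56
Yearly total = $2,116.80 + $2,243.40 + $4,155.36 + $1,711.56 = $10,227.12
Base monthly escrow = $10,227.12 ÷ 12 = $852.26
Shortage spread = $149.28 ÷ 12 = $12.44/mo
New monthly escrow = $852.26 + $12.44 = $864.70

$864.70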